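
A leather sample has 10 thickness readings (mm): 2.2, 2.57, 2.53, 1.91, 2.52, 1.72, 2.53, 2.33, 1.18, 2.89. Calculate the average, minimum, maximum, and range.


Sum = 22.38
Average = 22.38 / 10 = 2.24 mm
Minimum = 1.18 mm
Maximum = 2.89 mm
Range = 2.89 - 1.18 = 1.71 mm


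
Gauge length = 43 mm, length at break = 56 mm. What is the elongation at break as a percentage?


Extension = 56 - 43 = 13 mm
Elongation = 13 / 43 x 100 = 30.2%


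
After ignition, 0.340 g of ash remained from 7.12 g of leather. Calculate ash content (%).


4.78%

Ash% = 0.340 / 7.12 x 100
Ash% = 4.78%


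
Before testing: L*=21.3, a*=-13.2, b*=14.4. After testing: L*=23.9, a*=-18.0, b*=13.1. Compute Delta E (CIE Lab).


Delta E = 5.61


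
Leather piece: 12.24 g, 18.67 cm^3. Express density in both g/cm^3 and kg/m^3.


Density = 12.24 / 18.67 = 0.656 g/cm^3
Convert: 0.656 x 1000 = 656 kg/m^3


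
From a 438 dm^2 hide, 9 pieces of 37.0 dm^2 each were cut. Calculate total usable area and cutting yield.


Total usable = 9 x 37.0 = 333.0 dm^2
Yield = 333.0 / 438 x 100 = 76.0%


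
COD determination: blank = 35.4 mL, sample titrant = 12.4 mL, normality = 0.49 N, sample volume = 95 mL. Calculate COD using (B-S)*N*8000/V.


COD = (35.4 - 12.4) x 0.49 x 8000 / 95
COD = 23.0 x 0.49 x 8000 / 95
COD = 949.1 mg/L


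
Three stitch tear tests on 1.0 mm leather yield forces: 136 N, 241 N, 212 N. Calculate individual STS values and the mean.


STS1 = 136.0 N/mm
STS2 = 241.0 N/mm
STS3 = 212.0 N/mm
Mean = 196.3 N/mm


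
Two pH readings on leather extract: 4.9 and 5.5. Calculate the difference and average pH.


Difference = |4.9 - 5.5| = 0.6
Average = (4.9 + 5.5) / 2 = 5.20


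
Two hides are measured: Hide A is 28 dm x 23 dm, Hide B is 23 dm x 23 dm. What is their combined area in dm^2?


1173 dm^2

Hide A area = 28 x 23 = 644 dm^2
Hide B area = 23 x 23 = 529 dm^2
Total = 644 + 529 = 1173 dm^2


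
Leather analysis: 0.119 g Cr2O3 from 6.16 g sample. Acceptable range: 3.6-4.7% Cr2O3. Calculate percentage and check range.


Cr2O3% = 0.119 / 6.16 x 100 = 1.93%
Acceptable range: 3.6 to 4.7%
Within range: No


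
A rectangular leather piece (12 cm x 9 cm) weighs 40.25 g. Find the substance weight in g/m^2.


3726.9 g/m^2

Area = 12 x 9 = 108 cm^2
SW = 40.25 / 108 x 10000 = 3726.9 g/m^2


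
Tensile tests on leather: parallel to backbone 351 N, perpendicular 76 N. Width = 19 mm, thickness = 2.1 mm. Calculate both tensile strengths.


Area = 19 x 2.1 = 39.9 mm^2
TS (parallel) = 351 / 39.9 = 8.80 N/mm^2
TS (perpendicular) = 76 / 39.9 = 1.90 N/mm^2


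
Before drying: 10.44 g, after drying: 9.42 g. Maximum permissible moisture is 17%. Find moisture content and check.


MC = (10.44 - 9.42) / 10.44 x 100 = 9.8%
Maximum: 17%
Acceptable: Yes


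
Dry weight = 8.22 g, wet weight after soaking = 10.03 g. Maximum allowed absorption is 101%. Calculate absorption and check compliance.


WA = (10.03 - 8.22) / 8.22 x 100 = 22.0%
Maximum allowed: 101%
Compliant: Yes


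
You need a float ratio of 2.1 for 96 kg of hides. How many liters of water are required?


Water = hide weight x target ratio
Water = 96 x 2.1 = 201.6 L


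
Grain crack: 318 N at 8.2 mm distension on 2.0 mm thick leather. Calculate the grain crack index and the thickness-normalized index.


Crack index = 318 / 8.2 = 38.8 N/mm
Normalized = 38.8 / 2.0 = 19.4 N/mm per mm


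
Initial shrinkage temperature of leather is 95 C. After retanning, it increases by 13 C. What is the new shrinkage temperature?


New Ts = 95 + 13 = 108 C


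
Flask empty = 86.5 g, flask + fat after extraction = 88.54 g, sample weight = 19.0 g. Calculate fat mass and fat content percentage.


Fat mass = 88.54 - 86.5 = 2.04 g
Fat% = 2.04 / 19.0 x 100 = 10.7%


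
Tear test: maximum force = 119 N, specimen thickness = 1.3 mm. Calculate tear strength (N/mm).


Tear strength = force / thickness
Tear = 119 / 1.3 = 91.5 N/mm


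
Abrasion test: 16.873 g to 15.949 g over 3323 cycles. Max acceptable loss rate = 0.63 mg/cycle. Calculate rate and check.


Loss = 16.873 - 15.949 = 0.924 g
Rate = 0.924 g / 3323 cycles x 1000 = 0.278 mg/cycle
Max = 0.63 mg/cycle
Passes: Yes


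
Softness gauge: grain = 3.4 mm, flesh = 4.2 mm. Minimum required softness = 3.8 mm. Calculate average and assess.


Average = (3.4 + 4.2) / 2 = 3.80 mm
Minimum = 3.8 mm
Meets requirement: Yes


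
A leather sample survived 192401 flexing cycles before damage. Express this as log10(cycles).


log10(192401) = 5.28


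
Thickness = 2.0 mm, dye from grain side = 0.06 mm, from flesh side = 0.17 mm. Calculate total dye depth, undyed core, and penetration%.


Total dyed = 0.23 mm
Undyed core = 1.77 mm
Penetration = 11.5%


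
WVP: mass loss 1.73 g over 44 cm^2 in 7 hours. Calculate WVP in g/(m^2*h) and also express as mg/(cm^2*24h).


WVP = 56.17 g/(m^2*h)
Daily rate = 134.81 mg/(cm^2*24h)


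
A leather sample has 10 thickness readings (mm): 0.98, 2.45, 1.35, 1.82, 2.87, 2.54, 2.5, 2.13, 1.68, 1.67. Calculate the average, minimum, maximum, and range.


Sum = 19.99
Average = 19.99 / 10 = 2.00 mm
Minimum = 0.98 mm
Maximum = 2.87 mm
Range = 2.87 - 0.98 = 1.89 mm


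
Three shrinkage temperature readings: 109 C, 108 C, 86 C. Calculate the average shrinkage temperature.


101.0 C

Average = (109 + 108 + 86) / 3
Average = 303 / 3 = 101.0 C


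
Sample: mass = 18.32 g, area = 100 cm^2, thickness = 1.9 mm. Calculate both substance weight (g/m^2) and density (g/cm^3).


Substance weight = 1832.0 g/m^2
Density = 0.964 g/cm^3


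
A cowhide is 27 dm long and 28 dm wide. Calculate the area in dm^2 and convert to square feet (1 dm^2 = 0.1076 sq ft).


756 dm^2
81.35 sq ft

Area = 27 x 28 = 756 dm^2
Conversion: 756 x 0.1076 = 81.35 sq ft


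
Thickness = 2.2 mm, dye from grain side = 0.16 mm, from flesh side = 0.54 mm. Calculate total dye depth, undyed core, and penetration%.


Total dyed = 0.16 + 0.54 = 0.70 mm
Undyed core = 2.2 - 0.70 = 1.50 mm
Penetration = 0.70 / 2.2 x 100 = 31.8%


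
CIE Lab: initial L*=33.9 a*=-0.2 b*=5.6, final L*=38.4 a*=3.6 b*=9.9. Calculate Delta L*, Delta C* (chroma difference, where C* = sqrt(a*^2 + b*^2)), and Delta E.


Delta L* = 4.5
Delta C* = 4.93
Delta E = 7.29


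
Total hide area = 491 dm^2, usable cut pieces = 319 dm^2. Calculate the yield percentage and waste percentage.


Yield = 65.0%
Waste = 35.0%

Yield = 319 / 491 x 100 = 65.0%
Waste = 491 - 319 = 172 dm^2
Waste% = 100 - 65.0 = 35.0%


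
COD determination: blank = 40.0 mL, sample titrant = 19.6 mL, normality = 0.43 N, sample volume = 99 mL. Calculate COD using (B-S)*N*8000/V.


708.8 mg/L

COD = (40.0 - 19.6) x 0.43 x 8000 / 99
COD = 20.4 x 0.43 x 8000 / 99
COD = 708.8 mg/L


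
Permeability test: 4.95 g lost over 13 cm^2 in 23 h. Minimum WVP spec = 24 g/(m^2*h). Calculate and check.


WVP = 4.95 / (13 x 23) x 10000 = 165.55 g/(m^2*h)
Minimum: 24 g/(m^2*h)
Meets spec: Yes


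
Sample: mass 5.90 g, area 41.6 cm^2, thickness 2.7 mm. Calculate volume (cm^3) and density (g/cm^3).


Volume = 11.232 cm^3
Density = 0.525 g/cm^3


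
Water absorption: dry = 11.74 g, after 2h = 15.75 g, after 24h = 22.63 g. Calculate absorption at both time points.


2h absorption = 34.2%
24h absorption = 92.8%


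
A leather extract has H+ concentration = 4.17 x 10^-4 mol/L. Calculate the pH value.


pH = -log10[H+]
pH = -log10(4.17 x 10^-4) = 3.38


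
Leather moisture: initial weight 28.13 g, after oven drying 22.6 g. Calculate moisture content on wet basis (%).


Moisture = 28.13 - 22.6 = 5.53 g
MC = 5.53 / 28.13 x 100 = 19.7%


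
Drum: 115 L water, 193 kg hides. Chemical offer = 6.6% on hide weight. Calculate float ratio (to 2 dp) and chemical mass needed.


Float ratio = 0.60
Chemical needed = 12.738 kg


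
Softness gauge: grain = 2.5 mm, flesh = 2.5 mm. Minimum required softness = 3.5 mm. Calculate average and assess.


Average softness = 2.50 mm
Meets requirement: No

Average = (2.5 + 2.5) / 2 = 2.50 mm
Minimum = 3.5 mm
Meets requirement: No


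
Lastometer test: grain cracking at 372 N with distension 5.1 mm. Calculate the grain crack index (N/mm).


Grain crack index = force / distension
Index = 372 / 5.1 = 72.9 N/mm


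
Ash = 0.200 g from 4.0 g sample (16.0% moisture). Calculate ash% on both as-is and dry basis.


As-is ash = 5.00%
Dry-basis ash = 5.95%

As-is ash% = 0.200 / 4.0 x 100 = 5.00%
Dry mass = 4.0 x (100 - 16.0) / 100 = 3.36 g
Dry-basis ash% = 0.200 / 3.36 x 100 = 5.95%


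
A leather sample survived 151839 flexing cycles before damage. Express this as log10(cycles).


log10(151839) = 5.18


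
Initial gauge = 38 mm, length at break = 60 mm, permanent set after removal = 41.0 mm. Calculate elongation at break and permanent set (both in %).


Elongation at break = 57.9%
Permanent set = 7.9%


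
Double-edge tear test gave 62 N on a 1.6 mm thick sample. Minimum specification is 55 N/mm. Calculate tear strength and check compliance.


Tear strength = 38.8 N/mm
Compliant: No

Tear strength = 62 / 1.6 = 38.8 N/mm
Required minimum = 55 N/mm
Compliant: No


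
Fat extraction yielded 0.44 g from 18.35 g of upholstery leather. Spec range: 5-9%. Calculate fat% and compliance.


Fat content = 2.4%
Compliant: No

Fat% = 0.44 / 18.35 x 100 = 2.4%
Spec range: 5-9%
Compliant: No


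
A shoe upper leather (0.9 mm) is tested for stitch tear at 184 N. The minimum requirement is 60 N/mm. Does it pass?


STS = 184 / 0.9 = 204.4 N/mm
Minimum required: 60 N/mm
Passes: Yes


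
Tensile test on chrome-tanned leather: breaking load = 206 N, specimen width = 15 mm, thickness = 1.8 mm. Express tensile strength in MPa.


7.63 MPa

Cross-section = 15 x 1.8 = 27.0 mm^2
TS = 206 / 27.0 = 7.63 MPa
(1 N/mm^2 = 1 MPa)


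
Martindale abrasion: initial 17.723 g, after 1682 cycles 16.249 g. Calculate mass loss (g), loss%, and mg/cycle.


Mass loss = 1.474 g
Loss = 8.32%
Rate = 0.876 mg/cycle


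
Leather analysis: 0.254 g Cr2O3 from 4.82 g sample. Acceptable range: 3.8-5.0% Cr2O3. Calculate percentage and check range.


Cr2O3 = 5.27%
Within range: No

Cr2O3% = 0.254 / 4.82 x 100 = 5.27%
Acceptable range: 3.8 to 5.0%
Within range: No


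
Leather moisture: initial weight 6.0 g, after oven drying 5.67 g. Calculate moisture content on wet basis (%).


Moisture = 6.0 - 5.67 = 0.33 g
MC = 0.33 / 6.0 x 100 = 5.5%


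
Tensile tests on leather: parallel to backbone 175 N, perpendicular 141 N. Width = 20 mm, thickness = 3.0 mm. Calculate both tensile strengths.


Parallel = 2.92 N/mm^2
Perpendicular = 2.35 N/mm^2

Area = 20 x 3.0 = 60.0 mm^2
TS (parallel) = 175 / 60.0 = 2.92 N/mm^2
TS (perpendicular) = 141 / 60.0 = 2.35 N/mm^2


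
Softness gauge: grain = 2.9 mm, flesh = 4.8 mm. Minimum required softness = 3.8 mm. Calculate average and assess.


Average softness = 3.85 mm
Meets requirement: Yes

Average = (2.9 + 4.8) / 2 = 3.85 mm
Minimum = 3.8 mm
Meets requirement: Yes


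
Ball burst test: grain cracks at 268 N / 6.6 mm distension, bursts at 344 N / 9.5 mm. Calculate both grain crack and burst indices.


Crack index = 268 / 6.6 = 40.6 N/mm
Burst index = 344 / 9.5 = 36.2 N/mm


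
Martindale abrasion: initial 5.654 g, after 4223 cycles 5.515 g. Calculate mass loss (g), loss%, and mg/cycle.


Loss = 5.654 - 5.515 = 0.139 g
Loss% = 0.139 / 5.654 x 100 = 2.46%
Rate = 0.139 / 4223 x 1000 = 0.033 mg/cycle


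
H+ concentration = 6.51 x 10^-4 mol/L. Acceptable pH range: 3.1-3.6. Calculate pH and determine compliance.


pH = 3.19
Compliant: Yes


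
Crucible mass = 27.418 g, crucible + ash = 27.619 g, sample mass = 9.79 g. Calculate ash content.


Ash mass = 0.201 g
Ash content = 2.05%

Ash mass = 27.619 - 27.418 = 0.201 g
Ash% = 0.201 / 9.79 x 100 = 2.05%


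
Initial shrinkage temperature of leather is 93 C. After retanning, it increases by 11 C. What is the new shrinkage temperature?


New Ts = 93 + 11 = 104 C


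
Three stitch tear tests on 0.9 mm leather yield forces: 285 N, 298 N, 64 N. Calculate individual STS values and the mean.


STS1 = 316.7 N/mm
STS2 = 331.1 N/mm
STS3 = 71.1 N/mm
Mean = 239.6 N/mm


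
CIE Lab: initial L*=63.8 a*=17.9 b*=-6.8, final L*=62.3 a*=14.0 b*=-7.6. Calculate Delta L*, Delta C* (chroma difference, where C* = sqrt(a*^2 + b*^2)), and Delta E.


Delta L* = -1.5
Delta C* = -3.22
Delta E = 4.25

Delta L* = 62.3 - 63.8 = -1.5
C1* = sqrt((17.9)^2 + (-6.8)^2) = 19.148
C2* = sqrt((14.0)^2 + (-7.6)^2) = 15.930
Delta C* = 15.930 - 19.148 = -3.22
Delta E = sqrt((-1.5)^2 + (-3.9)^2 + (-0.8)^2) = 4.25


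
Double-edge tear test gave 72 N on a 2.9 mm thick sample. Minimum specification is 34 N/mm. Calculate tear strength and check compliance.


Tear strength = 72 / 2.9 = 24.8 N/mm
Required minimum = 34 N/mm
Compliant: No


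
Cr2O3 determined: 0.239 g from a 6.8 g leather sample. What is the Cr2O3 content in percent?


3.51%

Cr2O3% = 0.239 / 6.8 x 100
Cr2O3% = 3.51%


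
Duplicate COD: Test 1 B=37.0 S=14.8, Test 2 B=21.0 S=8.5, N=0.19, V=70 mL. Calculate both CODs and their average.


COD1 = (37.0 - 14.8) x 0.19 x 8000 / 70 = 482.1 mg/L
COD2 = (21.0 - 8.5) x 0.19 x 8000 / 70 = 271.4 mg/L
Average = (482.1 + 271.4) / 2 = 376.8 mg/L


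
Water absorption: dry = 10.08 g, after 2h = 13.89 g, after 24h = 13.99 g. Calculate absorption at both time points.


WA (2h) = (13.89 - 10.08) / 10.08 x 100 = 37.8%
WA (24h) = (13.99 - 10.08) / 10.08 x 100 = 38.8%


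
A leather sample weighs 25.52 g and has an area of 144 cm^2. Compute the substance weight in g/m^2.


Substance weight = mass / area x 10000
SW = 25.52 / 144 x 10000
SW = 1772.2 g/m^2


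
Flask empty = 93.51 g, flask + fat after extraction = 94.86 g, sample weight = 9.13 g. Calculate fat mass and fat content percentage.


Fat mass = 94.86 - 93.51 = 1.35 g
Fat% = 1.35 / 9.13 x 100 = 14.8%


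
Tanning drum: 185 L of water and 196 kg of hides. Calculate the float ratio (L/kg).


Float ratio = water / hide weight
Ratio = 185 / 196 = 0.9


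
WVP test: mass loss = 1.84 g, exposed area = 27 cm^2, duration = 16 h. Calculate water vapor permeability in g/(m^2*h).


WVP = mass_loss / (area x time) x 10000
WVP = 1.84 / (27 x 16) x 10000
WVP = 1.84 / 432 x 10000 = 42.59 g/(m^2*h)


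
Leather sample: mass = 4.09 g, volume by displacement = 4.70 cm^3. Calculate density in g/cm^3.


Density = mass / volume
Density = 4.09 / 4.70 = 0.870 g/cm^3


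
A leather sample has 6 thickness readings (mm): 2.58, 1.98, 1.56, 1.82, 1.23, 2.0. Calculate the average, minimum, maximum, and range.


Sum = 11.17
Average = 11.17 / 6 = 1.86 mm
Minimum = 1.23 mm
Maximum = 2.58 mm
Range = 2.58 - 1.23 = 1.35 mm


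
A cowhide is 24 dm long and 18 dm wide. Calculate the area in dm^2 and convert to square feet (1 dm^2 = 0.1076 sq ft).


432 dm^2
46.48 sq ft

Area = 24 x 18 = 432 dm^2
Conversion: 432 x 0.1076 = 46.48 sq ft


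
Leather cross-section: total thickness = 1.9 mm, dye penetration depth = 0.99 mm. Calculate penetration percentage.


52.1%

Penetration% = 0.99 / 1.9 x 100
Penetration = 52.1%


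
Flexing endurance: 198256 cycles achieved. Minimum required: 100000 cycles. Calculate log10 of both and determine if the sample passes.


Achieved: log10 = 5.30
Required: log10 = 5.00
Passes: Yes

log10(198256) = 5.30
log10(100000) = 5.00
Passes: Yes


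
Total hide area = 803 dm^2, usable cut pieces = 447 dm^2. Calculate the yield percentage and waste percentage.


Yield = 55.7%
Waste = 44.3%


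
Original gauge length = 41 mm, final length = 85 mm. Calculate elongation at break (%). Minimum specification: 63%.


Elongation = 107.3%
Meets spec: Yes

Extension = 85 - 41 = 44 mm
Elongation = 44 / 41 x 100 = 107.3%
Minimum required: 63%
Meets specification: Yes


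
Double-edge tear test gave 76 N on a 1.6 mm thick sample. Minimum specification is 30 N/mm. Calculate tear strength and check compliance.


Tear strength = 47.5 N/mm
Compliant: Yes

Tear strength = 76 / 1.6 = 47.5 N/mm
Required minimum = 30 N/mm
Compliant: Yes


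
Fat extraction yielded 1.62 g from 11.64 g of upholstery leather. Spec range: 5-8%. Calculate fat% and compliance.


Fat% = 1.62 / 11.64 x 100 = 13.9%
Spec range: 5-8%
Compliant: No


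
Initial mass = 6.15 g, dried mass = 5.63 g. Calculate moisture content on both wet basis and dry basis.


Wet basis = 8.5%
Dry basis = 9.2%


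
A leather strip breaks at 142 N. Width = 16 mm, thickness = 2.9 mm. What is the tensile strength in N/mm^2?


3.06 N/mm^2

Cross-sectional area = 16 x 2.9 = 46.4 mm^2
Tensile strength = 142 / 46.4 = 3.06 N/mm^2


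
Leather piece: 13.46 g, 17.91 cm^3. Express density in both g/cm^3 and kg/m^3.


0.752 g/cm^3
752 kg/m^3


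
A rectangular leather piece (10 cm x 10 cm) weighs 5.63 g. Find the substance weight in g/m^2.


Area = 10 x 10 = 100 cm^2
SW = 5.63 / 100 x 10000 = 563.0 g/m^2


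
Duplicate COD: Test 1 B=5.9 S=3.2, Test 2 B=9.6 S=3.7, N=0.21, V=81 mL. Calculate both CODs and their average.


COD1 = (5.9 - 3.2) x 0.21 x 8000 / 81 = 56.0 mg/L
COD2 = (9.6 - 3.7) x 0.21 x 8000 / 81 = 122.4 mg/L
Average = (56.0 + 122.4) / 2 = 89.2 mg/L


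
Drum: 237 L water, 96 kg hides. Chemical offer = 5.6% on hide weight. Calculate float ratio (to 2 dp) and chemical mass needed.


Float ratio = 2.47
Chemical needed = 5.376 kg

Float ratio = 237 / 96 = 2.47
Chemical = 96 x 5.6 / 100 = 5.376 kg


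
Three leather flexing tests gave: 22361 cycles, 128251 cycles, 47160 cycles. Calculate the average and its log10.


Average = (22361 + 128251 + 47160) / 3 = 65924 cycles
log10(65924) = 4.82


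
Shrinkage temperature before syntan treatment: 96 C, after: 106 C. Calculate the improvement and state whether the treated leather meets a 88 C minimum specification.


Improvement = 106 - 96 = 10 C
Spec check: 106 C >= 88 C? Yes


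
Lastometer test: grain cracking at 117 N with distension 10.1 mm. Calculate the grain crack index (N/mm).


11.6 N/mm

Grain crack index = force / distension
Index = 117 / 10.1 = 11.6 N/mm


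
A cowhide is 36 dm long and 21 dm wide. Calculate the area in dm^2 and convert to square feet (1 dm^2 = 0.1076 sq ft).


756 dm^2
81.35 sq ft


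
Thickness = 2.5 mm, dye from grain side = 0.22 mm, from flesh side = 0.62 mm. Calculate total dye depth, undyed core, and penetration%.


Total dyed = 0.22 + 0.62 = 0.84 mm
Undyed core = 2.5 - 0.84 = 1.66 mm
Penetration = 0.84 / 2.5 x 100 = 33.6%


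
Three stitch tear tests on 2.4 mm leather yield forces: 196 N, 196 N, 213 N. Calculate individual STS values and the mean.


STS1 = 81.7 N/mm
STS2 = 81.7 N/mm
STS3 = 88.8 N/mm
Mean = 84.1 N/mm


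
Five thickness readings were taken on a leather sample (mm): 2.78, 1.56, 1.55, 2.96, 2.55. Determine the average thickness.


2.28 mm


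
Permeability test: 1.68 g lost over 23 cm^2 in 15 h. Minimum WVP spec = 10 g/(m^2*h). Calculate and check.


WVP = 48.70 g/(m^2*h)
Meets specification: Yes


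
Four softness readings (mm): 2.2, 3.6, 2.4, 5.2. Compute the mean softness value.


3.35 mm

Sum = 2.2 + 3.6 + 2.4 + 5.2
Mean = 13.4 / 4 = 3.35 mm


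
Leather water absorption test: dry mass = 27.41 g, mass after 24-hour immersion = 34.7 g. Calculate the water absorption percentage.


Water absorbed = 34.7 - 27.41 = 7.29 g
WA% = 7.29 / 27.41 x 100 = 26.6%


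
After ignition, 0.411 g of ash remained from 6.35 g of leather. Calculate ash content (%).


Ash% = 0.411 / 6.35 x 100
Ash% = 6.47%


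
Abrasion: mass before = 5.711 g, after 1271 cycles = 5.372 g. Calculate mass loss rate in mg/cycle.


0.267 mg/cycle

Mass loss = 5.711 - 5.372 = 0.339 g
Rate = 0.339 / 1271 x 1000 = 0.267 mg/cycle


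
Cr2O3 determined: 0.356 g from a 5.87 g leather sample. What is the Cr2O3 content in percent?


6.06%


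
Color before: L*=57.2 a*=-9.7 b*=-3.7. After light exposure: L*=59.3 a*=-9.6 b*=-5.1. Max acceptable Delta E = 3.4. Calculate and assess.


dL = 2.1, da = 0.1, db = -1.4
dE = sqrt((2.1)^2 + (0.1)^2 + (-1.4)^2) = 2.53
Max = 3.4
Passes: Yes


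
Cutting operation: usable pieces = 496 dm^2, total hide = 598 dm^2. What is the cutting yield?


Yield = usable / total x 100
Yield = 496 / 598 x 100 = 82.9%


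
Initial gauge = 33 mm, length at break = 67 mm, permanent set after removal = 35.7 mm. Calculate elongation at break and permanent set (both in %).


Elongation at break = (67 - 33) / 33 x 100 = 103.0%
Permanent set = (35.7 - 33) / 33 x 100 = 8.2%


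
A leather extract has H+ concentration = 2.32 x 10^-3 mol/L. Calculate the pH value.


pH = -log10[H+]
pH = -log10(2.32 x 10^-3) = 2.63


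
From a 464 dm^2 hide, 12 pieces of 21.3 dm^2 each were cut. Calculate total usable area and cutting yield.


Usable area = 255.6 dm^2
Yield = 55.1%

Total usable = 12 x 21.3 = 255.6 dm^2
Yield = 255.6 / 464 x 100 = 55.1%


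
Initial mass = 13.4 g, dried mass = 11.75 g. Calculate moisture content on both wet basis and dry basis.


Wet basis = 12.3%
Dry basis = 14.0%

Moisture lost = 13.4 - 11.75 = 1.65 g
Wet basis MC = 1.65 / 13.4 x 100 = 12.3%
Dry basis MC = 1.65 / 11.75 x 100 = 14.0%


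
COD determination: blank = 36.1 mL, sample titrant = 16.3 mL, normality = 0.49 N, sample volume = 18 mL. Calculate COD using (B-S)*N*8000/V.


COD = (36.1 - 16.3) x 0.49 x 8000 / 18
COD = 19.8 x 0.49 x 8000 / 18
COD = 4312.0 mg/L


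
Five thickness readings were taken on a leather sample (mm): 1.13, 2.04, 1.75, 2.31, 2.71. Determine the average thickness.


Sum = 1.13 + 2.04 + 1.75 + 2.31 + 2.71 = 9.94
Average = 9.94 / 5 = 1.99 mm


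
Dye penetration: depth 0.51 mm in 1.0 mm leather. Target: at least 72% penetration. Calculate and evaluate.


Penetration = 0.51 / 1.0 x 100 = 51.0%
Target: 72%
Meets target: No


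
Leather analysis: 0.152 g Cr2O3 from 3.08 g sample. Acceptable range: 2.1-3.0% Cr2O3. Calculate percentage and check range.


Cr2O3 = 4.94%
Within range: No

Cr2O3% = 0.152 / 3.08 x 100 = 4.94%
Acceptable range: 2.1 to 3.0%
Within range: No


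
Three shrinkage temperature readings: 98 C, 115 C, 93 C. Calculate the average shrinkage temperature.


Average = (98 + 115 + 93) / 3
Average = 306 / 3 = 102.0 C


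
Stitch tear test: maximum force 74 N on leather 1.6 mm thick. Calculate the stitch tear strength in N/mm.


Stitch tear strength = force / thickness
STS = 74 / 1.6 = 46.3 N/mm


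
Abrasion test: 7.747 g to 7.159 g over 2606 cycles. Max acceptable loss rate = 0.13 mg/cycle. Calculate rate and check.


Rate = 0.226 mg/cycle
Passes: No


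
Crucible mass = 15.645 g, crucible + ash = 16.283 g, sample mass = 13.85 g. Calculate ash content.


Ash mass = 16.283 - 15.645 = 0.638 g
Ash% = 0.638 / 13.85 x 100 = 4.61%


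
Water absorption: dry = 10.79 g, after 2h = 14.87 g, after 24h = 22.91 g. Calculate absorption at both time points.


WA (2h) = (14.87 - 10.79) / 10.79 x 100 = 37.8%
WA (24h) = (22.91 - 10.79) / 10.79 x 100 = 112.3%


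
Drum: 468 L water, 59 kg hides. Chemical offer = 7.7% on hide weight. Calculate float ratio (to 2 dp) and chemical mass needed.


Float ratio = 7.93
Chemical needed = 4.543 kg

Float ratio = 468 / 59 = 7.93
Chemical = 59 x 7.7 / 100 = 4.543 kg


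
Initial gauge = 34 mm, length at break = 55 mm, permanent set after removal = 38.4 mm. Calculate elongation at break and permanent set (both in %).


Elongation at break = 61.8%
Permanent set = 12.9%


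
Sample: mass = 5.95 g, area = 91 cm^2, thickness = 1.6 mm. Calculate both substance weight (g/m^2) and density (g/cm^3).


SW = 5.95 / 91 x 10000 = 653.8 g/m^2
Volume = 91 x 1.6 / 10 = 14.56 cm^3
Density = 5.95 / 14.56 = 0.409 g/cm^3


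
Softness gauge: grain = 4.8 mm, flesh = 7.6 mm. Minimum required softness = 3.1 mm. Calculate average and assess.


Average softness = 6.20 mm
Meets requirement: Yes


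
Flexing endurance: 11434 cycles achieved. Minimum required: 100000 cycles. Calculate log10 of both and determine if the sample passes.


log10(11434) = 4.06
log10(100000) = 5.00
Passes: No


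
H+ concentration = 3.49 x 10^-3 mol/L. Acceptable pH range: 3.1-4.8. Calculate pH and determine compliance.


pH = -log10(3.49 x 10^-3) = 2.46
Range: 3.1 to 4.8
Compliant: No


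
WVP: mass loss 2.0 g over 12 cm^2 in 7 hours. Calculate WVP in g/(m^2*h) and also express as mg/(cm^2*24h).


WVP = 238.10 g/(m^2*h)
Daily rate = 571.43 mg/(cm^2*24h)

WVP = 2.0 / (12 x 7) x 10000 = 238.10 g/(m^2*h)
Mass loss in mg = 2.0 x 1000 = 2000 mg
Per cm^2 per 24h in mg: 2000 x 24 / (12 x 7) = 48000 / 84 = 571.43 mg/(cm^2*24h)


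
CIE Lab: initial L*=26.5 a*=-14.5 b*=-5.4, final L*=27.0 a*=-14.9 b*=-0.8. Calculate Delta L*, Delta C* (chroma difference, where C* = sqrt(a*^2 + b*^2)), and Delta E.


Delta L* = 0.5
Delta C* = -0.55
Delta E = 4.64

Delta L* = 27.0 - 26.5 = 0.5
C1* = sqrt((-14.5)^2 + (-5.4)^2) = 15.473
C2* = sqrt((-14.9)^2 + (-0.8)^2) = 14.921
Delta C* = 14.921 - 15.473 = -0.55
Delta E = sqrt((0.5)^2 + (-0.4)^2 + (4.6)^2) = 4.64


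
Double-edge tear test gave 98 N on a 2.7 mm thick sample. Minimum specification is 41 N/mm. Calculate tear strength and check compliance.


Tear strength = 36.3 N/mm
Compliant: No


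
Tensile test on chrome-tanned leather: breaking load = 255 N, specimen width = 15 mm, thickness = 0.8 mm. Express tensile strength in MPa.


21.25 MPa


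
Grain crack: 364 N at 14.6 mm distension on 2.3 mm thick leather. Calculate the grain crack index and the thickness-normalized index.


Crack index = 364 / 14.6 = 24.9 N/mm
Normalized = 24.9 / 2.3 = 10.8 N/mm per mm


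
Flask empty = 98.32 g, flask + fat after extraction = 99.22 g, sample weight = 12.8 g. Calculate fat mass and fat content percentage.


Fat mass = 0.90 g
Fat content = 7.0%

Fat mass = 99.22 - 98.32 = 0.90 g
Fat% = 0.90 / 12.8 x 100 = 7.0%


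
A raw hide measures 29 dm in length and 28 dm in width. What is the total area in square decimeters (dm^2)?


Area = length x width
Area = 29 x 28 = 812 dm^2


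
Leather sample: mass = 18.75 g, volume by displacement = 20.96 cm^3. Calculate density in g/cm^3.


Density = mass / volume
Density = 18.75 / 20.96 = 0.895 g/cm^3


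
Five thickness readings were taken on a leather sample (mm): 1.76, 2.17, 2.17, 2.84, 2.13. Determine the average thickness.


Sum = 1.76 + 2.17 + 2.17 + 2.84 + 2.13 = 11.07
Average = 11.07 / 5 = 2.21 mm


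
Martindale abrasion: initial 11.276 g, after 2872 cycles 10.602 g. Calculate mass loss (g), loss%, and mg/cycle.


Mass loss = 0.674 g
Loss = 5.98%
Rate = 0.235 mg/cycle

Loss = 11.276 - 10.602 = 0.674 g
Loss% = 0.674 / 11.276 x 100 = 5.98%
Rate = 0.674 / 2872 x 1000 = 0.235 mg/cycle


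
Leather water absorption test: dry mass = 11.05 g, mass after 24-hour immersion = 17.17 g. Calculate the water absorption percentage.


55.4%

Water absorbed = 17.17 - 11.05 = 6.12 g
WA% = 6.12 / 11.05 x 100 = 55.4%


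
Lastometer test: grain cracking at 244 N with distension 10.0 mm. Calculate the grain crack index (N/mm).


Grain crack index = force / distension
Index = 244 / 10.0 = 24.4 N/mm


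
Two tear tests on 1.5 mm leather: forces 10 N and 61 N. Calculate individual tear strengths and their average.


Tear 1 = 6.7 N/mm
Tear 2 = 40.7 N/mm
Average = 23.7 N/mm

Tear 1 = 10 / 1.5 = 6.7 N/mm
Tear 2 = 61 / 1.5 = 40.7 N/mm
Average = (6.7 + 40.7) / 2 = 23.7 N/mm


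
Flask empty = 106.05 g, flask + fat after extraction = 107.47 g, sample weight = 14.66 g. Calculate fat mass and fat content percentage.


Fat mass = 1.42 g
Fat content = 9.7%


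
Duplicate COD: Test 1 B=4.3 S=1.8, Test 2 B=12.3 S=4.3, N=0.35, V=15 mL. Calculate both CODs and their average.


COD1 = 466.7 mg/L
COD2 = 1493.3 mg/L
Average = 980.0 mg/L

COD1 = (4.3 - 1.8) x 0.35 x 8000 / 15 = 466.7 mg/L
COD2 = (12.3 - 4.3) x 0.35 x 8000 / 15 = 1493.3 mg/L
Average = (466.7 + 1493.3) / 2 = 980.0 mg/L


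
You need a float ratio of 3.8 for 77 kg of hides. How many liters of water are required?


292.6 L

Water = hide weight x target ratio
Water = 77 x 3.8 = 292.6 L


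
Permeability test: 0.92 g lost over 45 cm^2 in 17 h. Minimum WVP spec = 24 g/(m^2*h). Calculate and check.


WVP = 0.92 / (45 x 17) x 10000 = 12.03 g/(m^2*h)
Minimum: 24 g/(m^2*h)
Meets spec: No


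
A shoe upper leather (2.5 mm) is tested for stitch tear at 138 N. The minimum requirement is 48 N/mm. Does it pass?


STS = 138 / 2.5 = 55.2 N/mm
Minimum required: 48 N/mm
Passes: Yes


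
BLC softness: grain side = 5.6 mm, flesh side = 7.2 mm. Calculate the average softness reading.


Average = (5.6 + 7.2) / 2
Average = 6.40 mm


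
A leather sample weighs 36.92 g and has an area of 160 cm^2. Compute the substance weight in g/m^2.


2307.5 g/m^2

Substance weight = mass / area x 10000
SW = 36.92 / 160 x 10000
SW = 2307.5 g/m^2


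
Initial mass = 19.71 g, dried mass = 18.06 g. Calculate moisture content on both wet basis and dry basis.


Moisture lost = 19.71 - 18.06 = 1.65 g
Wet basis MC = 1.65 / 19.71 x 100 = 8.4%
Dry basis MC = 1.65 / 18.06 x 100 = 9.1%


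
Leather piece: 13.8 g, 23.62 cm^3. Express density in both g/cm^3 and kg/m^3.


Density = 13.8 / 23.62 = 0.584 g/cm^3
Convert: 0.584 x 1000 = 584 kg/m^3


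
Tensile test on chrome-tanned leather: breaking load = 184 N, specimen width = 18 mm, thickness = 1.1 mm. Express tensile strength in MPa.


Cross-section = 18 x 1.1 = 19.8 mm^2
TS = 184 / 19.8 = 9.29 MPa
(1 N/mm^2 = 1 MPa)


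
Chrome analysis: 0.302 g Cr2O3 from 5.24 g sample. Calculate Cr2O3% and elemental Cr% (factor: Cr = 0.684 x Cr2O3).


Cr2O3 = 5.76%
Cr = 3.94%

Cr2O3% = 0.302 / 5.24 x 100 = 5.76%
Cr% = 5.76 x 0.684 = 3.94%


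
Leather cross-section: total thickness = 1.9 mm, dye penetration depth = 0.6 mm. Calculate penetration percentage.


31.6%

Penetration% = 0.6 / 1.9 x 100
Penetration = 31.6%


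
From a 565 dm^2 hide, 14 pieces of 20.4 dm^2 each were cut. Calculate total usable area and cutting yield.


Total usable = 14 x 20.4 = 285.6 dm^2
Yield = 285.6 / 565 x 100 = 50.5%


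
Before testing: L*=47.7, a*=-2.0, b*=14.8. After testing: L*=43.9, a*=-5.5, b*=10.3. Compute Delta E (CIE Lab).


dL = 43.9 - 47.7 = -3.8
da = -5.5 - (-2.0) = -3.5
db = 10.3 - 14.8 = -4.5
dE = sqrt((-3.8)^2 + (-3.5)^2 + (-4.5)^2) = 6.85


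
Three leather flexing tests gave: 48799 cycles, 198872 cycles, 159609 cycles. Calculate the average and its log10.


Average = (48799 + 198872 + 159609) / 3 = 135760 cycles
log10(135760) = 5.13


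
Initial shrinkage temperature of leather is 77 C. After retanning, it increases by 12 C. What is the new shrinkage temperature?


New Ts = 77 + 12 = 89 C


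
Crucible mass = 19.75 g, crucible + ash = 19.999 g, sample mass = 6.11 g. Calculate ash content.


Ash mass = 0.249 g
Ash content = 4.08%

Ash mass = 19.999 - 19.75 = 0.249 g
Ash% = 0.249 / 6.11 x 100 = 4.08%


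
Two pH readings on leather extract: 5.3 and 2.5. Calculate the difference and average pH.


Difference = 2.8
Average pH = 3.90

Difference = |5.3 - 2.5| = 2.8
Average = (5.3 + 2.5) / 2 = 3.90


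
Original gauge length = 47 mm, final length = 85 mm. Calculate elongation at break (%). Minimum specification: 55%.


Extension = 85 - 47 = 38 mm
Elongation = 38 / 47 x 100 = 80.9%
Minimum required: 55%
Meets specification: Yes


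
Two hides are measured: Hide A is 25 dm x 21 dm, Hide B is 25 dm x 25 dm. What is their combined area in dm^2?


Hide A area = 25 x 21 = 525 dm^2
Hide B area = 25 x 25 = 625 dm^2
Total = 525 + 625 = 1150 dm^2


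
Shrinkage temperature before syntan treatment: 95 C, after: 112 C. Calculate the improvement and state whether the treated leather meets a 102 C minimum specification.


Improvement = 17 C
Meets 102 C spec: Yes

Improvement = 112 - 95 = 17 C
Spec check: 112 C >= 102 C? Yes


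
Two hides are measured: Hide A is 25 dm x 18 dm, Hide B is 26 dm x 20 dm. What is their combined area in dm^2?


Hide A area = 25 x 18 = 450 dm^2
Hide B area = 26 x 20 = 520 dm^2
Total = 450 + 520 = 970 dm^2


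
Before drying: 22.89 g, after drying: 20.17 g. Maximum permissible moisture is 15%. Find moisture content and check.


Moisture content = 11.9%
Acceptable: Yes

MC = (22.89 - 20.17) / 22.89 x 100 = 11.9%
Maximum: 15%
Acceptable: Yes


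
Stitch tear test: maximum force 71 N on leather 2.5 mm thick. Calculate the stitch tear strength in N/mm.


28.4 N/mm

Stitch tear strength = force / thickness
STS = 71 / 2.5 = 28.4 N/mm


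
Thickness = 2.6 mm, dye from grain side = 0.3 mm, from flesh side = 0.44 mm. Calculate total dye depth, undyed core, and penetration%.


Total dyed = 0.3 + 0.44 = 0.74 mm
Undyed core = 2.6 - 0.74 = 1.86 mm
Penetration = 0.74 / 2.6 x 100 = 28.5%


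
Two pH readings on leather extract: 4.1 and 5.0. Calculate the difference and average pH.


Difference = 0.9
Average pH = 4.55


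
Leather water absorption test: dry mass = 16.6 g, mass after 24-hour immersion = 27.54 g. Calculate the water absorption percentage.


65.9%

Water absorbed = 27.54 - 16.6 = 10.94 g
WA% = 10.94 / 16.6 x 100 = 65.9%


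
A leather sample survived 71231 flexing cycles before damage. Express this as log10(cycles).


4.85

log10(71231) = 4.85


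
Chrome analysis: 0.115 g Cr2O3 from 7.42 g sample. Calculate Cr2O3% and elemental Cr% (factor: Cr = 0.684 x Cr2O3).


Cr2O3% = 0.115 / 7.42 x 100 = 1.55%
Cr% = 1.55 x 0.684 = 1.06%


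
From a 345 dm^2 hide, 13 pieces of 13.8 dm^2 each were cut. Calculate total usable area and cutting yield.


Total usable = 13 x 13.8 = 179.4 dm^2
Yield = 179.4 / 345 x 100 = 52.0%


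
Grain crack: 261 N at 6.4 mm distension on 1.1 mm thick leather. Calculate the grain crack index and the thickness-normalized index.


Crack index = 40.8 N/mm
Normalized index = 37.1 N/mm per mm


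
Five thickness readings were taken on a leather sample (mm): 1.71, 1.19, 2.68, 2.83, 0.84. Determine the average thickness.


1.85 mm

Sum = 1.71 + 1.19 + 2.68 + 2.83 + 0.84 = 9.25
Average = 9.25 / 5 = 1.85 mm


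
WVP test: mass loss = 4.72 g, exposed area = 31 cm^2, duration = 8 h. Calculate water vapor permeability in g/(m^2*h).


190.32 g/(m^2*h)

WVP = mass_loss / (area x time) x 10000
WVP = 4.72 / (31 x 8) x 10000
WVP = 4.72 / 248 x 10000 = 190.32 g/(m^2*h)


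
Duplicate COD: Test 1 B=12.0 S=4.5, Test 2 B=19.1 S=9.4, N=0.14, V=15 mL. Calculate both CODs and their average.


COD1 = (12.0 - 4.5) x 0.14 x 8000 / 15 = 560.0 mg/L
COD2 = (19.1 - 9.4) x 0.14 x 8000 / 15 = 724.3 mg/L
Average = (560.0 + 724.3) / 2 = 642.2 mg/L


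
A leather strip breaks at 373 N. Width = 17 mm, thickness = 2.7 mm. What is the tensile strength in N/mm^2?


8.13 N/mm^2


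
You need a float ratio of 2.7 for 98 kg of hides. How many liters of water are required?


Water = hide weight x target ratio
Water = 98 x 2.7 = 264.6 L


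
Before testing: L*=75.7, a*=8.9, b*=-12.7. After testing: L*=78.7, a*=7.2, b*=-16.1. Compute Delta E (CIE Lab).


dL = 78.7 - 75.7 = 3.0
da = 7.2 - 8.9 = -1.7
db = -16.1 - (-12.7) = -3.4
dE = sqrt((3.0)^2 + (-1.7)^2 + (-3.4)^2) = 4.84


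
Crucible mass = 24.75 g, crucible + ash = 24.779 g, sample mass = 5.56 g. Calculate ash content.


Ash mass = 0.029 g
Ash content = 0.52%

Ash mass = 24.779 - 24.75 = 0.029 g
Ash% = 0.029 / 5.56 x 100 = 0.52%


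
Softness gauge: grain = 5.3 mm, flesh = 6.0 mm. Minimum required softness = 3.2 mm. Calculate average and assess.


Average softness = 5.65 mm
Meets requirement: Yes

Average = (5.3 + 6.0) / 2 = 5.65 mm
Minimum = 3.2 mm
Meets requirement: Yes


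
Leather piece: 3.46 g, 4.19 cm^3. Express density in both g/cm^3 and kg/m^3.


0.826 g/cm^3
826 kg/m^3

Density = 3.46 / 4.19 = 0.826 g/cm^3
Convert: 0.826 x 1000 = 826 kg/m^3


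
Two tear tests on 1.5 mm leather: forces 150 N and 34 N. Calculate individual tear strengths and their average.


Tear 1 = 150 / 1.5 = 100.0 N/mm
Tear 2 = 34 / 1.5 = 22.7 N/mm
Average = (100.0 + 22.7) / 2 = 61.4 N/mm


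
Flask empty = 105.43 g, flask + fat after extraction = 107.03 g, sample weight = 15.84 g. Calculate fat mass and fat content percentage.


Fat mass = 1.60 g
Fat content = 10.1%

Fat mass = 107.03 - 105.43 = 1.60 g
Fat% = 1.60 / 15.84 x 100 = 10.1%


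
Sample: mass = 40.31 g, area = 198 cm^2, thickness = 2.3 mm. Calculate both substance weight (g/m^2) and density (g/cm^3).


Substance weight = 2035.9 g/m^2
Density = 0.885 g/cm^3


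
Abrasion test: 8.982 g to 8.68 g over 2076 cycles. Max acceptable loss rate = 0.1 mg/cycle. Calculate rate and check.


Loss = 8.982 - 8.68 = 0.302 g
Rate = 0.302 g / 2076 cycles x 1000 = 0.145 mg/cycle
Max = 0.1 mg/cycle
Passes: No


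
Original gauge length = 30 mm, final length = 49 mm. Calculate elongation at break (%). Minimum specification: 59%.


Elongation = 63.3%
Meets spec: Yes

Extension = 49 - 30 = 19 mm
Elongation = 19 / 30 x 100 = 63.3%
Minimum required: 59%
Meets specification: Yes


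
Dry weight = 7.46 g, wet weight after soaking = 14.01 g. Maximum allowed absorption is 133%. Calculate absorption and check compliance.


Absorption = 87.8%
Compliant: Yes


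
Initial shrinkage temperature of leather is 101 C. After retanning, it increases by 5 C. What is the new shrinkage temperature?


New Ts = 101 + 5 = 106 C


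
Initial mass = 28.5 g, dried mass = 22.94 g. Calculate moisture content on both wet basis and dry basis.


Moisture lost = 28.5 - 22.94 = 5.56 g
Wet basis MC = 5.56 / 28.5 x 100 = 19.5%
Dry basis MC = 5.56 / 22.94 x 100 = 24.2%


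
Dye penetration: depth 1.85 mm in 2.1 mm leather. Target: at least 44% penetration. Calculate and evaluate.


Penetration = 88.1%
Meets target: Yes

Penetration = 1.85 / 2.1 x 100 = 88.1%
Target: 44%
Meets target: Yes


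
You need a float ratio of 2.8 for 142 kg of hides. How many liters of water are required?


Water = hide weight x target ratio
Water = 142 x 2.8 = 397.6 L


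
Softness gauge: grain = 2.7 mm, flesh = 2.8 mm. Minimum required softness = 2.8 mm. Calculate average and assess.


Average = (2.7 + 2.8) / 2 = 2.75 mm
Minimum = 2.8 mm
Meets requirement: No


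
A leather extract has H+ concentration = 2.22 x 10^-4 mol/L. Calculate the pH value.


pH = 3.65

pH = -log10[H+]
pH = -log10(2.22 x 10^-4) = 3.65


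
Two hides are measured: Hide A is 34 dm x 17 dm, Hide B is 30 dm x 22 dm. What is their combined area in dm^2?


1238 dm^2

Hide A area = 34 x 17 = 578 dm^2
Hide B area = 30 x 22 = 660 dm^2
Total = 578 + 660 = 1238 dm^2


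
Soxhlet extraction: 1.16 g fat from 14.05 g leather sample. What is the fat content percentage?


Fat content = 1.16 / 14.05 x 100
Fat = 8.3%


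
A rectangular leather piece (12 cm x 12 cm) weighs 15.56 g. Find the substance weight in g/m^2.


Area = 12 x 12 = 144 cm^2
SW = 15.56 / 144 x 10000 = 1080.6 g/m^2


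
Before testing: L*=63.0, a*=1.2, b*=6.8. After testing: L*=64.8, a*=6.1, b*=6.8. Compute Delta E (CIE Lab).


dL = 64.8 - 63.0 = 1.8
da = 6.1 - 1.2 = 4.9
db = 6.8 - 6.8 = 0.0
dE = sqrt((1.8)^2 + (4.9)^2 + (0.0)^2) = 5.22


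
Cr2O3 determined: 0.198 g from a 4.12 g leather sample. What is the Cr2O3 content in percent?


4.81%


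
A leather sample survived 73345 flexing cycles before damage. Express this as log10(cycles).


log10(73345) = 4.87


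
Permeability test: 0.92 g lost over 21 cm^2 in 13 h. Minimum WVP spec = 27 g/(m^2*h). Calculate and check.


WVP = 33.70 g/(m^2*h)
Meets specification: Yes

WVP = 0.92 / (21 x 13) x 10000 = 33.70 g/(m^2*h)
Minimum: 27 g/(m^2*h)
Meets spec: Yes
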